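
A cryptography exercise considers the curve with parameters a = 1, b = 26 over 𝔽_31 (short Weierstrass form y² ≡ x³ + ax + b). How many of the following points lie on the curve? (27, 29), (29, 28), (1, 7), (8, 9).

(27, 29): 29² ≡ 4, rhs ≡ 20 → off.
(29, 28): 28² ≡ 9, rhs ≡ 16 → off.
(1, 7): 7² ≡ 18, rhs ≡ 28 → off.
(8, 9): 9² ≡ 19, rhs ≡ 19 → on.

1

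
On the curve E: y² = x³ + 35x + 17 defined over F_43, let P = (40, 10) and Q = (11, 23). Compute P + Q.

(8, 32)

(40, 10) + (11, 23). λ = (23 - 10)/(11 - 40) ≡ 13/14 mod 43. 14⁻¹ ≡ 40 (mod 43) since 14·40 = 560 ≡ 1, so λ ≡ 4.
  x = λ² - 40 - 11 = 16 - 51 ≡ 8; y = λ·(40 - 8) - 10 ≡ 32. → (8, 32)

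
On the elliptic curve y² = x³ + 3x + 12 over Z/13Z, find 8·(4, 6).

Write Q = (4, 6).
Double-and-add on 8 = (1000)₂. Start with Q = (4, 6) for the leading 1-bit.
double: tangent at (4, 6): λ = (3·4² + 3)/(2·6) ≡ 12/12. 12⁻¹ ≡ 12 (mod 13) since 12·12 = 144 ≡ 1, so λ ≡ 12·12 ≡ 1.
  x = λ² - 4 - 4 = 1 - 8 ≡ 6; y = λ·(4 - 6) - 6 ≡ 5. → (6, 5)
double: tangent at (6, 5): λ = (3·6² + 3)/(2·5) ≡ 7/10. 10⁻¹ ≡ 4 (mod 13), so λ ≡ 7·4 ≡ 2.
  x = λ² - 6 - 6 = 4 - 12 ≡ 5; y = λ·(6 - 5) - 5 ≡ 10. → (5, 10)
double: tangent at (5, 10): λ = (3·5² + 3)/(2·10) ≡ 0/7. 7⁻¹ ≡ 2 (mod 13), so λ ≡ 0·2 ≡ 0.
  x = λ² - 5 - 5 = 0 - 10 ≡ 3; y = λ·(5 - 3) - 10 ≡ 3. → (3, 3)

(3, 3)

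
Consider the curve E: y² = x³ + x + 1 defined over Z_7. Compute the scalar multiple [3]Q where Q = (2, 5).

(0, 1)

Repeated addition: build up to 3Q.
2Q: tangent at (2, 5): λ = (3·2² + 1)/(2·5) ≡ 6/3. 3⁻¹ ≡ 5 (mod 7), so λ ≡ 6·5 ≡ 2.
  x = λ² - 2 - 2 = 4 - 4 ≡ 0; y = λ·(2 - 0) - 5 ≡ 6. → (0, 6)
3Q: (0, 6) + (2, 5). λ = (5 - 6)/(2 - 0) ≡ 6/2 mod 7. 2⁻¹ ≡ 4 (mod 7), so λ ≡ 3.
  x = λ² - 0 - 2 = 9 - 2 ≡ 0; y = λ·(0 - 0) - 6 ≡ 1. → (0, 1)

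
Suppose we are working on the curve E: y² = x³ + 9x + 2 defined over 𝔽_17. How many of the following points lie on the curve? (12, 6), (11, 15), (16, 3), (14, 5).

3

(12, 6): 6² ≡ 2, rhs ≡ 2 → on.
(11, 15): 15² ≡ 4, rhs ≡ 4 → on.
(16, 3): 3² ≡ 9, rhs ≡ 9 → on.
(14, 5): 5² ≡ 8, rhs ≡ 16 → off.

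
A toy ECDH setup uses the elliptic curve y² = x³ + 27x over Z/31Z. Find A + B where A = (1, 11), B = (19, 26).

(16, 23)

(1, 11) + (19, 26). λ = (26 - 11)/(19 - 1) ≡ 15/18 mod 31. 18⁻¹ ≡ 19 (mod 31), so λ ≡ 6.
  x = λ² - 1 - 19 = 36 - 20 ≡ 16; y = λ·(1 - 16) - 11 ≡ 23. → (16, 23)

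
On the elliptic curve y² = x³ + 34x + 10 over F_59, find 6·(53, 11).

(19, 9)

Write Q = (53, 11).
Double-and-add on 6 = (110)₂. Start with Q = (53, 11) for the leading 1-bit.
double: tangent at (53, 11): λ = (3·53² + 34)/(2·11) ≡ 24/22. 22⁻¹ ≡ 51 (mod 59), so λ ≡ 24·51 ≡ 44.
  x = λ² - 53 - 53 = 1936 - 106 ≡ 1; y = λ·(53 - 1) - 11 ≡ 35. → (1, 35)
add Q: (1, 35) + (53, 11). λ = (11 - 35)/(53 - 1) ≡ 35/52 mod 59. 52⁻¹ ≡ 42 (mod 59), so λ ≡ 54.
  x = λ² - 1 - 53 = 2916 - 54 ≡ 30; y = λ·(1 - 30) - 35 ≡ 51. → (30, 51)
double: tangent at (30, 51): λ = (3·30² + 34)/(2·51) ≡ 20/43. 43⁻¹ ≡ 11 (mod 59), so λ ≡ 20·11 ≡ 43.
  x = λ² - 30 - 30 = 1849 - 60 ≡ 19; y = λ·(30 - 19) - 51 ≡ 9. → (19, 9)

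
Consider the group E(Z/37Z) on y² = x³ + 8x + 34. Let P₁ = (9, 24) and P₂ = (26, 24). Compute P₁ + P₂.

(2, 13)

(9, 24) + (26, 24). λ = (24 - 24)/(26 - 9) ≡ 0/17 mod 37. 17⁻¹ ≡ 24 (mod 37) since 17·24 = 408 ≡ 1, so λ ≡ 0.
  x = λ² - 9 - 26 = 0 - 35 ≡ 2; y = λ·(9 - 2) - 24 ≡ 13. → (2, 13)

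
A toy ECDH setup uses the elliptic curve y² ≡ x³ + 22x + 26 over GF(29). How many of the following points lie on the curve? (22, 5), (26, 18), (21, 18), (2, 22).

(22, 5): 5² ≡ 25, rhs ≡ 22 → off.
(26, 18): 18² ≡ 5, rhs ≡ 20 → off.
(21, 18): 18² ≡ 5, rhs ≡ 5 → on.
(2, 22): 22² ≡ 20, rhs ≡ 20 → on.

2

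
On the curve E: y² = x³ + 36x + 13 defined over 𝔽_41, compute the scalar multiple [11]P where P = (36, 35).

Repeated addition: build up to 11P.
2P: tangent at (36, 35): λ = (3·36² + 36)/(2·35) ≡ 29/29. 29⁻¹ ≡ 17 (mod 41), so λ ≡ 29·17 ≡ 1.
  x = λ² - 36 - 36 = 1 - 72 ≡ 11; y = λ·(36 - 11) - 35 ≡ 31. → (11, 31)
3P: (11, 31) + (36, 35). λ = (35 - 31)/(36 - 11) ≡ 4/25 mod 41. 25⁻¹ ≡ 23 (mod 41), so λ ≡ 10.
  x = λ² - 11 - 36 = 100 - 47 ≡ 12; y = λ·(11 - 12) - 31 ≡ 0. → (12, 0)
4P: (12, 0) + (36, 35). λ = (35 - 0)/(36 - 12) ≡ 35/24 mod 41. 24⁻¹ ≡ 12 (mod 41) since 24·12 = 288 ≡ 1, so λ ≡ 10.
  x = λ² - 12 - 36 = 100 - 48 ≡ 11; y = λ·(12 - 11) - 0 ≡ 10. → (11, 10)
5P: (11, 10) + (36, 35). λ = (35 - 10)/(36 - 11) ≡ 25/25 mod 41. 25⁻¹ ≡ 23 (mod 41), so λ ≡ 1.
  x = λ² - 11 - 36 = 1 - 47 ≡ 36; y = λ·(11 - 36) - 10 ≡ 6. → (36, 6)
6P: (36, 6) + (36, 35): same x and y₁ ≡ -y₂, so the sum is 𝒪.
7P: 𝒪 + (36, 35) = (36, 35) (identity).
8P: tangent at (36, 35): λ = (3·36² + 36)/(2·35) ≡ 29/29. 29⁻¹ ≡ 17 (mod 41), so λ ≡ 29·17 ≡ 1.
  x = λ² - 36 - 36 = 1 - 72 ≡ 11; y = λ·(36 - 11) - 35 ≡ 31. → (11, 31)
9P: (11, 31) + (36, 35). λ = (35 - 31)/(36 - 11) ≡ 4/25 mod 41. 25⁻¹ ≡ 23 (mod 41) since 25·23 = 575 ≡ 1, so λ ≡ 10.
  x = λ² - 11 - 36 = 100 - 47 ≡ 12; y = λ·(11 - 12) - 31 ≡ 0. → (12, 0)
10P: (12, 0) + (36, 35). λ = (35 - 0)/(36 - 12) ≡ 35/24 mod 41. 24⁻¹ ≡ 12 (mod 41), so λ ≡ 10.
  x = λ² - 12 - 36 = 100 - 48 ≡ 11; y = λ·(12 - 11) - 0 ≡ 10. → (11, 10)
11P: (11, 10) + (36, 35). λ = (35 - 10)/(36 - 11) ≡ 25/25 mod 41. 25⁻¹ ≡ 23 (mod 41), so λ ≡ 1.
  x = λ² - 11 - 36 = 1 - 47 ≡ 36; y = λ·(11 - 36) - 10 ≡ 6. → (36, 6)

(36, 6)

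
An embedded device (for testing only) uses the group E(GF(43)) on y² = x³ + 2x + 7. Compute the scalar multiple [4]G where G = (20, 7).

Repeated addition: build up to 4G.
2G: tangent at (20, 7): λ = (3·20² + 2)/(2·7) ≡ 41/14. 14⁻¹ ≡ 40 (mod 43), so λ ≡ 41·40 ≡ 6.
  x = λ² - 20 - 20 = 36 - 40 ≡ 39; y = λ·(20 - 39) - 7 ≡ 8. → (39, 8)
3G: (39, 8) + (20, 7). λ = (7 - 8)/(20 - 39) ≡ 42/24 mod 43. 24⁻¹ ≡ 9 (mod 43), so λ ≡ 34.
  x = λ² - 39 - 20 = 1156 - 59 ≡ 22; y = λ·(39 - 22) - 8 ≡ 11. → (22, 11)
4G: (22, 11) + (20, 7). λ = (7 - 11)/(20 - 22) ≡ 39/41 mod 43. 41⁻¹ ≡ 21 (mod 43) since 41·21 = 861 ≡ 1, so λ ≡ 2.
  x = λ² - 22 - 20 = 4 - 42 ≡ 5; y = λ·(22 - 5) - 11 ≡ 23. → (5, 23)

(5, 23)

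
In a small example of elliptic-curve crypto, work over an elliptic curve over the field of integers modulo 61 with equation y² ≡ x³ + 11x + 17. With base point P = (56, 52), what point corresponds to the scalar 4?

(60, 35)

Double-and-add on 4 = (100)₂. Start with P = (56, 52) for the leading 1-bit.
double: tangent at (56, 52): λ = (3·56² + 11)/(2·52) ≡ 25/43. 43⁻¹ ≡ 44 (mod 61) since 43·44 = 1892 ≡ 1, so λ ≡ 25·44 ≡ 2.
  x = λ² - 56 - 56 = 4 - 112 ≡ 14; y = λ·(56 - 14) - 52 ≡ 32. → (14, 32)
double: tangent at (14, 32): λ = (3·14² + 11)/(2·32) ≡ 50/3. 3⁻¹ ≡ 41 (mod 61) since 3·41 = 123 ≡ 1, so λ ≡ 50·41 ≡ 37.
  x = λ² - 14 - 14 = 1369 - 28 ≡ 60; y = λ·(14 - 60) - 32 ≡ 35. → (60, 35)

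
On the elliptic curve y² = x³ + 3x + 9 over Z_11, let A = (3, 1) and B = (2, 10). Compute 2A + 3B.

(6, 10)

First 2A:
Repeated addition: build up to 2A.
2A: tangent at (3, 1): λ = (3·3² + 3)/(2·1) ≡ 8/2. 2⁻¹ ≡ 6 (mod 11), so λ ≡ 8·6 ≡ 4.
  x = λ² - 3 - 3 = 16 - 6 ≡ 10; y = λ·(3 - 10) - 1 ≡ 4. → (10, 4)
2A = (10, 4).
Next 3B:
Repeated addition: build up to 3B.
2B: tangent at (2, 10): λ = (3·2² + 3)/(2·10) ≡ 4/9. 9⁻¹ ≡ 5 (mod 11), so λ ≡ 4·5 ≡ 9.
  x = λ² - 2 - 2 = 81 - 4 ≡ 0; y = λ·(2 - 0) - 10 ≡ 8. → (0, 8)
3B: (0, 8) + (2, 10). λ = (10 - 8)/(2 - 0) ≡ 2/2 mod 11. 2⁻¹ ≡ 6 (mod 11), so λ ≡ 1.
  x = λ² - 0 - 2 = 1 - 2 ≡ 10; y = λ·(0 - 10) - 8 ≡ 4. → (10, 4)
3B = (10, 4).
Finally 2A + 3B:
tangent at (10, 4): λ = (3·10² + 3)/(2·4) ≡ 6/8. 8⁻¹ ≡ 7 (mod 11), so λ ≡ 6·7 ≡ 9.
  x = λ² - 10 - 10 = 81 - 20 ≡ 6; y = λ·(10 - 6) - 4 ≡ 10. → (6, 10)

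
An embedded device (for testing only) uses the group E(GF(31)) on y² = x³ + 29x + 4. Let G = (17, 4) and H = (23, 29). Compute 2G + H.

(29, 0)

First 2G:
Repeated addition: build up to 2G.
2G: tangent at (17, 4): λ = (3·17² + 29)/(2·4) ≡ 28/8. 8⁻¹ ≡ 4 (mod 31) since 8·4 = 32 ≡ 1, so λ ≡ 28·4 ≡ 19.
  x = λ² - 17 - 17 = 361 - 34 ≡ 17; y = λ·(17 - 17) - 4 ≡ 27. → (17, 27)
2G = (17, 27).
Finally 2G + H:
(17, 27) + (23, 29). λ = (29 - 27)/(23 - 17) ≡ 2/6 mod 31. 6⁻¹ ≡ 26 (mod 31), so λ ≡ 21.
  x = λ² - 17 - 23 = 441 - 40 ≡ 29; y = λ·(17 - 29) - 27 ≡ 0. → (29, 0)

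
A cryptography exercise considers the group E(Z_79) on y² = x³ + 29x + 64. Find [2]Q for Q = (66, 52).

(75, 11)

tangent at (66, 52): λ = (3·66² + 29)/(2·52) ≡ 62/25. 25⁻¹ ≡ 19 (mod 79) since 25·19 = 475 ≡ 1, so λ ≡ 62·19 ≡ 72.
  x = λ² - 66 - 66 = 5184 - 132 ≡ 75; y = λ·(66 - 75) - 52 ≡ 11. → (75, 11)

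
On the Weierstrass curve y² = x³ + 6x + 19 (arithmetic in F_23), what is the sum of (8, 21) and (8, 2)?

O

The two points share x = 8 and their y-coordinates satisfy 21 + 2 ≡ 0 (mod 23), so they are inverses. Their sum is 𝒪.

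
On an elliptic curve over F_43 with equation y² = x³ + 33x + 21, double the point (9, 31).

tangent at (9, 31): λ = (3·9² + 33)/(2·31) ≡ 18/19. 19⁻¹ ≡ 34 (mod 43) since 19·34 = 646 ≡ 1, so λ ≡ 18·34 ≡ 10.
  x = λ² - 9 - 9 = 100 - 18 ≡ 39; y = λ·(9 - 39) - 31 ≡ 13. → (39, 13)

(39, 13)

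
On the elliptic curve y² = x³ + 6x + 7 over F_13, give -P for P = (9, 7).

(9, 6)

-(9, 7) = (9, -7 mod 13) = (9, 6).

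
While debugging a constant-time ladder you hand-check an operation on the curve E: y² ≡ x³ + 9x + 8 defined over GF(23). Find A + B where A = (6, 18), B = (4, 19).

(6, 18) + (4, 19). λ = (19 - 18)/(4 - 6) ≡ 1/21 mod 23. 21⁻¹ ≡ 11 (mod 23), so λ ≡ 11.
  x = λ² - 6 - 4 = 121 - 10 ≡ 19; y = λ·(6 - 19) - 18 ≡ 0. → (19, 0)

(19, 0)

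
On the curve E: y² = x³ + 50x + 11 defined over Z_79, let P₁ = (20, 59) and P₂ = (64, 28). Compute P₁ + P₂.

(21, 62)

(20, 59) + (64, 28). λ = (28 - 59)/(64 - 20) ≡ 48/44 mod 79. 44⁻¹ ≡ 9 (mod 79) since 44·9 = 396 ≡ 1, so λ ≡ 37.
  x = λ² - 20 - 64 = 1369 - 84 ≡ 21; y = λ·(20 - 21) - 59 ≡ 62. → (21, 62)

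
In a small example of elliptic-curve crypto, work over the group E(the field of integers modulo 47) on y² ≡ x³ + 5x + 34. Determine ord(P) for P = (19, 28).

8

2P: tangent at (19, 28): λ = (3·19² + 5)/(2·28) ≡ 7/9. 9⁻¹ ≡ 21 (mod 47), so λ ≡ 7·21 ≡ 6.
  x = λ² - 19 - 19 = 36 - 38 ≡ 45; y = λ·(19 - 45) - 28 ≡ 4. → (45, 4)
3P: (45, 4) + (19, 28). λ = (28 - 4)/(19 - 45) ≡ 24/21 mod 47. 21⁻¹ ≡ 9 (mod 47), so λ ≡ 28.
  x = λ² - 45 - 19 = 784 - 64 ≡ 15; y = λ·(45 - 15) - 4 ≡ 37. → (15, 37)
4P: (15, 37) + (19, 28). λ = (28 - 37)/(19 - 15) ≡ 38/4 mod 47. 4⁻¹ ≡ 12 (mod 47), so λ ≡ 33.
  x = λ² - 15 - 19 = 1089 - 34 ≡ 21; y = λ·(15 - 21) - 37 ≡ 0. → (21, 0)
5P: (21, 0) + (19, 28). λ = (28 - 0)/(19 - 21) ≡ 28/45 mod 47. 45⁻¹ ≡ 23 (mod 47) since 45·23 = 1035 ≡ 1, so λ ≡ 33.
  x = λ² - 21 - 19 = 1089 - 40 ≡ 15; y = λ·(21 - 15) - 0 ≡ 10. → (15, 10)
6P: (15, 10) + (19, 28). λ = (28 - 10)/(19 - 15) ≡ 18/4 mod 47. 4⁻¹ ≡ 12 (mod 47) since 4·12 = 48 ≡ 1, so λ ≡ 28.
  x = λ² - 15 - 19 = 784 - 34 ≡ 45; y = λ·(15 - 45) - 10 ≡ 43. → (45, 43)
7P: (45, 43) + (19, 28). λ = (28 - 43)/(19 - 45) ≡ 32/21 mod 47. 21⁻¹ ≡ 9 (mod 47), so λ ≡ 6.
  x = λ² - 45 - 19 = 36 - 64 ≡ 19; y = λ·(45 - 19) - 43 ≡ 19. → (19, 19)
8P: (19, 19) + (19, 28): same x and y₁ ≡ -y₂, so the sum is O.
8P = O, so the order is 8.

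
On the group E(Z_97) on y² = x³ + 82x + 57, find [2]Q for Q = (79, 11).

(61, 93)

tangent at (79, 11): λ = (3·79² + 82)/(2·11) ≡ 84/22. 22⁻¹ ≡ 75 (mod 97), so λ ≡ 84·75 ≡ 92.
  x = λ² - 79 - 79 = 8464 - 158 ≡ 61; y = λ·(79 - 61) - 11 ≡ 93. → (61, 93)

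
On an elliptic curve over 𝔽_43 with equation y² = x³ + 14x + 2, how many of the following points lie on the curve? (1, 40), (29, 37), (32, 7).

(1, 40): 40² ≡ 9, rhs ≡ 17 → off.
(29, 37): 37² ≡ 36, rhs ≡ 29 → off.
(32, 7): 7² ≡ 6, rhs ≡ 22 → off.

0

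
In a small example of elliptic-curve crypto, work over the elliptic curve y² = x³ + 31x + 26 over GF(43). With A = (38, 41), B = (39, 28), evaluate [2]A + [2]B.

(40, 11)

First 2A:
Repeated addition: build up to 2A.
2A: tangent at (38, 41): λ = (3·38² + 31)/(2·41) ≡ 20/39. 39⁻¹ ≡ 32 (mod 43), so λ ≡ 20·32 ≡ 38.
  x = λ² - 38 - 38 = 1444 - 76 ≡ 35; y = λ·(38 - 35) - 41 ≡ 30. → (35, 30)
2A = (35, 30).
Next 2B:
Repeated addition: build up to 2B.
2B: tangent at (39, 28): λ = (3·39² + 31)/(2·28) ≡ 36/13. 13⁻¹ ≡ 10 (mod 43) since 13·10 = 130 ≡ 1, so λ ≡ 36·10 ≡ 16.
  x = λ² - 39 - 39 = 256 - 78 ≡ 6; y = λ·(39 - 6) - 28 ≡ 27. → (6, 27)
2B = (6, 27).
Finally 2A + 2B:
(35, 30) + (6, 27). λ = (27 - 30)/(6 - 35) ≡ 40/14 mod 43. 14⁻¹ ≡ 40 (mod 43), so λ ≡ 9.
  x = λ² - 35 - 6 = 81 - 41 ≡ 40; y = λ·(35 - 40) - 30 ≡ 11. → (40, 11)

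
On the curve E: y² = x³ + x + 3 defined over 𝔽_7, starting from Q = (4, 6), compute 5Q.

(4, 1)

Double-and-add on 5 = (101)₂. Start with Q = (4, 6) for the leading 1-bit.
double: tangent at (4, 6): λ = (3·4² + 1)/(2·6) ≡ 0/5. 5⁻¹ ≡ 3 (mod 7) since 5·3 = 15 ≡ 1, so λ ≡ 0·3 ≡ 0.
  x = λ² - 4 - 4 = 0 - 8 ≡ 6; y = λ·(4 - 6) - 6 ≡ 1. → (6, 1)
double: tangent at (6, 1): λ = (3·6² + 1)/(2·1) ≡ 4/2. 2⁻¹ ≡ 4 (mod 7), so λ ≡ 4·4 ≡ 2.
  x = λ² - 6 - 6 = 4 - 12 ≡ 6; y = λ·(6 - 6) - 1 ≡ 6. → (6, 6)
add Q: (6, 6) + (4, 6). λ = (6 - 6)/(4 - 6) ≡ 0/5 mod 7. 5⁻¹ ≡ 3 (mod 7), so λ ≡ 0.
  x = λ² - 6 - 4 = 0 - 10 ≡ 4; y = λ·(6 - 4) - 6 ≡ 1. → (4, 1)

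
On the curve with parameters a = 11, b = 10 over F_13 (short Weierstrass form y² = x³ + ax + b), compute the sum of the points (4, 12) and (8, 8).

(2, 12)

(4, 12) + (8, 8). λ = (8 - 12)/(8 - 4) ≡ 9/4 mod 13. 4⁻¹ ≡ 10 (mod 13) since 4·10 = 40 ≡ 1, so λ ≡ 12.
  x = λ² - 4 - 8 = 144 - 12 ≡ 2; y = λ·(4 - 2) - 12 ≡ 12. → (2, 12)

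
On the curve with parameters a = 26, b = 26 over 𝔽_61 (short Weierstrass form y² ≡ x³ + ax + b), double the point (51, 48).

(35, 47)

tangent at (51, 48): λ = (3·51² + 26)/(2·48) ≡ 21/35. 35⁻¹ ≡ 7 (mod 61) since 35·7 = 245 ≡ 1, so λ ≡ 21·7 ≡ 25.
  x = λ² - 51 - 51 = 625 - 102 ≡ 35; y = λ·(51 - 35) - 48 ≡ 47. → (35, 47)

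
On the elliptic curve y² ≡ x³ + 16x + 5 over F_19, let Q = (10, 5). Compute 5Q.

(5, 18)

Double-and-add on 5 = (101)₂. Start with Q = (10, 5) for the leading 1-bit.
double: tangent at (10, 5): λ = (3·10² + 16)/(2·5) ≡ 12/10. 10⁻¹ ≡ 2 (mod 19), so λ ≡ 12·2 ≡ 5.
  x = λ² - 10 - 10 = 25 - 20 ≡ 5; y = λ·(10 - 5) - 5 ≡ 1. → (5, 1)
double: tangent at (5, 1): λ = (3·5² + 16)/(2·1) ≡ 15/2. 2⁻¹ ≡ 10 (mod 19), so λ ≡ 15·10 ≡ 17.
  x = λ² - 5 - 5 = 289 - 10 ≡ 13; y = λ·(5 - 13) - 1 ≡ 15. → (13, 15)
add Q: (13, 15) + (10, 5). λ = (5 - 15)/(10 - 13) ≡ 9/16 mod 19. 16⁻¹ ≡ 6 (mod 19), so λ ≡ 16.
  x = λ² - 13 - 10 = 256 - 23 ≡ 5; y = λ·(13 - 5) - 15 ≡ 18. → (5, 18)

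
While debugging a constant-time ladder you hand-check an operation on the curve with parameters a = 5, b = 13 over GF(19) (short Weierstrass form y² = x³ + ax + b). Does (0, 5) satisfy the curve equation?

y² = 5² ≡ 6; x³ + 5x + 13 = 13 ≡ 13 (mod 19). 6 ≠ 13.

no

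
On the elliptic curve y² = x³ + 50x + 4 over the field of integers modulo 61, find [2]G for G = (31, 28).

(0, 2)

tangent at (31, 28): λ = (3·31² + 50)/(2·28) ≡ 5/56. 56⁻¹ ≡ 12 (mod 61), so λ ≡ 5·12 ≡ 60.
  x = λ² - 31 - 31 = 3600 - 62 ≡ 0; y = λ·(31 - 0) - 28 ≡ 2. → (0, 2)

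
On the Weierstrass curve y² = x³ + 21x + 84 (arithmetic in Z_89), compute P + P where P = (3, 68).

tangent at (3, 68): λ = (3·3² + 21)/(2·68) ≡ 48/47. 47⁻¹ ≡ 36 (mod 89) since 47·36 = 1692 ≡ 1, so λ ≡ 48·36 ≡ 37.
  x = λ² - 3 - 3 = 1369 - 6 ≡ 28; y = λ·(3 - 28) - 68 ≡ 75. → (28, 75)

(28, 75)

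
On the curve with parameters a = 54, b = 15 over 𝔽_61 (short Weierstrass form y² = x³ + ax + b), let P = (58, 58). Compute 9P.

Repeated addition: build up to 9P.
2P: tangent at (58, 58): λ = (3·58² + 54)/(2·58) ≡ 20/55. 55⁻¹ ≡ 10 (mod 61), so λ ≡ 20·10 ≡ 17.
  x = λ² - 58 - 58 = 289 - 116 ≡ 51; y = λ·(58 - 51) - 58 ≡ 0. → (51, 0)
3P: (51, 0) + (58, 58). λ = (58 - 0)/(58 - 51) ≡ 58/7 mod 61. 7⁻¹ ≡ 35 (mod 61), so λ ≡ 17.
  x = λ² - 51 - 58 = 289 - 109 ≡ 58; y = λ·(51 - 58) - 0 ≡ 3. → (58, 3)
4P: (58, 3) + (58, 58): same x and y₁ ≡ -y₂, so the sum is O.
5P: O + (58, 58) = (58, 58) (identity).
6P: tangent at (58, 58): λ = (3·58² + 54)/(2·58) ≡ 20/55. 55⁻¹ ≡ 10 (mod 61), so λ ≡ 20·10 ≡ 17.
  x = λ² - 58 - 58 = 289 - 116 ≡ 51; y = λ·(58 - 51) - 58 ≡ 0. → (51, 0)
7P: (51, 0) + (58, 58). λ = (58 - 0)/(58 - 51) ≡ 58/7 mod 61. 7⁻¹ ≡ 35 (mod 61), so λ ≡ 17.
  x = λ² - 51 - 58 = 289 - 109 ≡ 58; y = λ·(51 - 58) - 0 ≡ 3. → (58, 3)
8P: (58, 3) + (58, 58): same x and y₁ ≡ -y₂, so the sum is O.
9P: O + (58, 58) = (58, 58) (identity).

(58, 58)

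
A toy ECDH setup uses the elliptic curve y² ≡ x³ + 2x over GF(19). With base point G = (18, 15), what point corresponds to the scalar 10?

O

Double-and-add on 10 = (1010)₂. Start with G = (18, 15) for the leading 1-bit.
double: tangent at (18, 15): λ = (3·18² + 2)/(2·15) ≡ 5/11. 11⁻¹ ≡ 7 (mod 19), so λ ≡ 5·7 ≡ 16.
  x = λ² - 18 - 18 = 256 - 36 ≡ 11; y = λ·(18 - 11) - 15 ≡ 2. → (11, 2)
double: tangent at (11, 2): λ = (3·11² + 2)/(2·2) ≡ 4/4. 4⁻¹ ≡ 5 (mod 19), so λ ≡ 4·5 ≡ 1.
  x = λ² - 11 - 11 = 1 - 22 ≡ 17; y = λ·(11 - 17) - 2 ≡ 11. → (17, 11)
add G: (17, 11) + (18, 15). λ = (15 - 11)/(18 - 17) ≡ 4/1 mod 19. 1⁻¹ ≡ 1 (mod 19) since 1·1 = 1 ≡ 1, so λ ≡ 4.
  x = λ² - 17 - 18 = 16 - 35 ≡ 0; y = λ·(17 - 0) - 11 ≡ 0. → (0, 0)
double: (0, 0) + (0, 0): same x and y₁ ≡ -y₂, so the sum is the point at infinity.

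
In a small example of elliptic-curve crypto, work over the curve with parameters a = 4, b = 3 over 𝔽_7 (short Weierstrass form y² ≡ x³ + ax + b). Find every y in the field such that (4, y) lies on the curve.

x³ + 4x + 3 = 83 ≡ 6 (mod 7).
6 is a non-residue mod 7; no y exists.

none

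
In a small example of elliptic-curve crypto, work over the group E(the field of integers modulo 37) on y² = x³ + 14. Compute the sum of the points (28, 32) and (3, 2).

(28, 32) + (3, 2). λ = (2 - 32)/(3 - 28) ≡ 7/12 mod 37. 12⁻¹ ≡ 34 (mod 37), so λ ≡ 16.
  x = λ² - 28 - 3 = 256 - 31 ≡ 3; y = λ·(28 - 3) - 32 ≡ 35. → (3, 35)

(3, 35)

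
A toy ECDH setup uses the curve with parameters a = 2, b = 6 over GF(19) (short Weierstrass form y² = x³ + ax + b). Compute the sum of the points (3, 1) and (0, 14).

(1, 3)

(3, 1) + (0, 14). λ = (14 - 1)/(0 - 3) ≡ 13/16 mod 19. 16⁻¹ ≡ 6 (mod 19) since 16·6 = 96 ≡ 1, so λ ≡ 2.
  x = λ² - 3 - 0 = 4 - 3 ≡ 1; y = λ·(3 - 1) - 1 ≡ 3. → (1, 3)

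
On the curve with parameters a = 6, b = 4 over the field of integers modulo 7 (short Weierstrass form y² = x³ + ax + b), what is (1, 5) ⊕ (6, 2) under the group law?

(1, 5) + (6, 2). λ = (2 - 5)/(6 - 1) ≡ 4/5 mod 7. 5⁻¹ ≡ 3 (mod 7), so λ ≡ 5.
  x = λ² - 1 - 6 = 25 - 7 ≡ 4; y = λ·(1 - 4) - 5 ≡ 1. → (4, 1)

(4, 1)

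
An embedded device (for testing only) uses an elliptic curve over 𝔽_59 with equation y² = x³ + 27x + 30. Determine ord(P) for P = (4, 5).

2P: tangent at (4, 5): λ = (3·4² + 27)/(2·5) ≡ 16/10. 10⁻¹ ≡ 6 (mod 59) since 10·6 = 60 ≡ 1, so λ ≡ 16·6 ≡ 37.
  x = λ² - 4 - 4 = 1369 - 8 ≡ 4; y = λ·(4 - 4) - 5 ≡ 54. → (4, 54)
3P: (4, 54) + (4, 5): same x and y₁ ≡ -y₂, so the sum is 𝒪.
3P = 𝒪, so the order is 3.

3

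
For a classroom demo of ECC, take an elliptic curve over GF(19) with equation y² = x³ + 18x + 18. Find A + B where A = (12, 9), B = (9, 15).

(2, 9)

(12, 9) + (9, 15). λ = (15 - 9)/(9 - 12) ≡ 6/16 mod 19. 16⁻¹ ≡ 6 (mod 19), so λ ≡ 17.
  x = λ² - 12 - 9 = 289 - 21 ≡ 2; y = λ·(12 - 2) - 9 ≡ 9. → (2, 9)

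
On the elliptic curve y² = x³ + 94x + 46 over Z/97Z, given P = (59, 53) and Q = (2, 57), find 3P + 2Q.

(38, 22)

First 3P:
Repeated addition: build up to 3P.
2P: tangent at (59, 53): λ = (3·59² + 94)/(2·53) ≡ 61/9. 9⁻¹ ≡ 54 (mod 97), so λ ≡ 61·54 ≡ 93.
  x = λ² - 59 - 59 = 8649 - 118 ≡ 92; y = λ·(59 - 92) - 53 ≡ 79. → (92, 79)
3P: (92, 79) + (59, 53). λ = (53 - 79)/(59 - 92) ≡ 71/64 mod 97. 64⁻¹ ≡ 47 (mod 97), so λ ≡ 39.
  x = λ² - 92 - 59 = 1521 - 151 ≡ 12; y = λ·(92 - 12) - 79 ≡ 34. → (12, 34)
3P = (12, 34).
Next 2Q:
Repeated addition: build up to 2Q.
2Q: tangent at (2, 57): λ = (3·2² + 94)/(2·57) ≡ 9/17. 17⁻¹ ≡ 40 (mod 97), so λ ≡ 9·40 ≡ 69.
  x = λ² - 2 - 2 = 4761 - 4 ≡ 4; y = λ·(2 - 4) - 57 ≡ 96. → (4, 96)
2Q = (4, 96).
Finally 3P + 2Q:
(12, 34) + (4, 96). λ = (96 - 34)/(4 - 12) ≡ 62/89 mod 97. 89⁻¹ ≡ 12 (mod 97) since 89·12 = 1068 ≡ 1, so λ ≡ 65.
  x = λ² - 12 - 4 = 4225 - 16 ≡ 38; y = λ·(12 - 38) - 34 ≡ 22. → (38, 22)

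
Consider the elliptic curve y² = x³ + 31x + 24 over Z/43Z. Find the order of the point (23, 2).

8

2P: tangent at (23, 2): λ = (3·23² + 31)/(2·2) ≡ 27/4. 4⁻¹ ≡ 11 (mod 43) since 4·11 = 44 ≡ 1, so λ ≡ 27·11 ≡ 39.
  x = λ² - 23 - 23 = 1521 - 46 ≡ 13; y = λ·(23 - 13) - 2 ≡ 1. → (13, 1)
3P: (13, 1) + (23, 2). λ = (2 - 1)/(23 - 13) ≡ 1/10 mod 43. 10⁻¹ ≡ 13 (mod 43) since 10·13 = 130 ≡ 1, so λ ≡ 13.
  x = λ² - 13 - 23 = 169 - 36 ≡ 4; y = λ·(13 - 4) - 1 ≡ 30. → (4, 30)
4P: (4, 30) + (23, 2). λ = (2 - 30)/(23 - 4) ≡ 15/19 mod 43. 19⁻¹ ≡ 34 (mod 43) since 19·34 = 646 ≡ 1, so λ ≡ 37.
  x = λ² - 4 - 23 = 1369 - 27 ≡ 9; y = λ·(4 - 9) - 30 ≡ 0. → (9, 0)
5P: (9, 0) + (23, 2). λ = (2 - 0)/(23 - 9) ≡ 2/14 mod 43. 14⁻¹ ≡ 40 (mod 43), so λ ≡ 37.
  x = λ² - 9 - 23 = 1369 - 32 ≡ 4; y = λ·(9 - 4) - 0 ≡ 13. → (4, 13)
6P: (4, 13) + (23, 2). λ = (2 - 13)/(23 - 4) ≡ 32/19 mod 43. 19⁻¹ ≡ 34 (mod 43) since 19·34 = 646 ≡ 1, so λ ≡ 13.
  x = λ² - 4 - 23 = 169 - 27 ≡ 13; y = λ·(4 - 13) - 13 ≡ 42. → (13, 42)
7P: (13, 42) + (23, 2). λ = (2 - 42)/(23 - 13) ≡ 3/10 mod 43. 10⁻¹ ≡ 13 (mod 43), so λ ≡ 39.
  x = λ² - 13 - 23 = 1521 - 36 ≡ 23; y = λ·(13 - 23) - 42 ≡ 41. → (23, 41)
8P: (23, 41) + (23, 2): same x and y₁ ≡ -y₂, so the sum is the point at infinity.
8P = the point at infinity, so the order is 8.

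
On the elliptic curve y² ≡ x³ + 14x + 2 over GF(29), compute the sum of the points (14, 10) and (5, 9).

(5, 20)

(14, 10) + (5, 9). λ = (9 - 10)/(5 - 14) ≡ 28/20 mod 29. 20⁻¹ ≡ 16 (mod 29), so λ ≡ 13.
  x = λ² - 14 - 5 = 169 - 19 ≡ 5; y = λ·(14 - 5) - 10 ≡ 20. → (5, 20)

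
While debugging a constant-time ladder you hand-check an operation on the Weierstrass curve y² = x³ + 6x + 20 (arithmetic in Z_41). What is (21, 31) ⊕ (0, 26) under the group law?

(21, 31) + (0, 26). λ = (26 - 31)/(0 - 21) ≡ 36/20 mod 41. 20⁻¹ ≡ 39 (mod 41) since 20·39 = 780 ≡ 1, so λ ≡ 10.
  x = λ² - 21 - 0 = 100 - 21 ≡ 38; y = λ·(21 - 38) - 31 ≡ 4. → (38, 4)

(38, 4)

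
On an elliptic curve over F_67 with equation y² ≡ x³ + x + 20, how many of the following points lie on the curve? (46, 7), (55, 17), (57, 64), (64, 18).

0

(46, 7): 7² ≡ 49, rhs ≡ 51 → off.
(55, 17): 17² ≡ 21, rhs ≡ 22 → off.
(57, 64): 64² ≡ 9, rhs ≡ 15 → off.
(64, 18): 18² ≡ 56, rhs ≡ 57 → off.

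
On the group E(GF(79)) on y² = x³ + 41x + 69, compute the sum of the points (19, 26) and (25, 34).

(28, 41)

(19, 26) + (25, 34). λ = (34 - 26)/(25 - 19) ≡ 8/6 mod 79. 6⁻¹ ≡ 66 (mod 79), so λ ≡ 54.
  x = λ² - 19 - 25 = 2916 - 44 ≡ 28; y = λ·(19 - 28) - 26 ≡ 41. → (28, 41)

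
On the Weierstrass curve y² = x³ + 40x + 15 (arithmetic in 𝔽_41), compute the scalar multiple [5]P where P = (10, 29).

(19, 7)

Repeated addition: build up to 5P.
2P: tangent at (10, 29): λ = (3·10² + 40)/(2·29) ≡ 12/17. 17⁻¹ ≡ 29 (mod 41), so λ ≡ 12·29 ≡ 20.
  x = λ² - 10 - 10 = 400 - 20 ≡ 11; y = λ·(10 - 11) - 29 ≡ 33. → (11, 33)
3P: (11, 33) + (10, 29). λ = (29 - 33)/(10 - 11) ≡ 37/40 mod 41. 40⁻¹ ≡ 40 (mod 41), so λ ≡ 4.
  x = λ² - 11 - 10 = 16 - 21 ≡ 36; y = λ·(11 - 36) - 33 ≡ 31. → (36, 31)
4P: (36, 31) + (10, 29). λ = (29 - 31)/(10 - 36) ≡ 39/15 mod 41. 15⁻¹ ≡ 11 (mod 41), so λ ≡ 19.
  x = λ² - 36 - 10 = 361 - 46 ≡ 28; y = λ·(36 - 28) - 31 ≡ 39. → (28, 39)
5P: (28, 39) + (10, 29). λ = (29 - 39)/(10 - 28) ≡ 31/23 mod 41. 23⁻¹ ≡ 25 (mod 41), so λ ≡ 37.
  x = λ² - 28 - 10 = 1369 - 38 ≡ 19; y = λ·(28 - 19) - 39 ≡ 7. → (19, 7)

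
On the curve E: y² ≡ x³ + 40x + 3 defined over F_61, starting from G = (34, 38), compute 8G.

Double-and-add on 8 = (1000)₂. Start with G = (34, 38) for the leading 1-bit.
double: tangent at (34, 38): λ = (3·34² + 40)/(2·38) ≡ 31/15. 15⁻¹ ≡ 57 (mod 61), so λ ≡ 31·57 ≡ 59.
  x = λ² - 34 - 34 = 3481 - 68 ≡ 58; y = λ·(34 - 58) - 38 ≡ 10. → (58, 10)
double: tangent at (58, 10): λ = (3·58² + 40)/(2·10) ≡ 6/20. 20⁻¹ ≡ 58 (mod 61), so λ ≡ 6·58 ≡ 43.
  x = λ² - 58 - 58 = 1849 - 116 ≡ 25; y = λ·(58 - 25) - 10 ≡ 6. → (25, 6)
double: tangent at (25, 6): λ = (3·25² + 40)/(2·6) ≡ 24/12. 12⁻¹ ≡ 56 (mod 61), so λ ≡ 24·56 ≡ 2.
  x = λ² - 25 - 25 = 4 - 50 ≡ 15; y = λ·(25 - 15) - 6 ≡ 14. → (15, 14)

(15, 14)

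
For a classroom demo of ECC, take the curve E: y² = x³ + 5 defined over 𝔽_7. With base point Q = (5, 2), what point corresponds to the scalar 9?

(6, 2)

Double-and-add on 9 = (1001)₂. Start with Q = (5, 2) for the leading 1-bit.
double: tangent at (5, 2): λ = (3·5² + 0)/(2·2) ≡ 5/4. 4⁻¹ ≡ 2 (mod 7) since 4·2 = 8 ≡ 1, so λ ≡ 5·2 ≡ 3.
  x = λ² - 5 - 5 = 9 - 10 ≡ 6; y = λ·(5 - 6) - 2 ≡ 2. → (6, 2)
double: tangent at (6, 2): λ = (3·6² + 0)/(2·2) ≡ 3/4. 4⁻¹ ≡ 2 (mod 7) since 4·2 = 8 ≡ 1, so λ ≡ 3·2 ≡ 6.
  x = λ² - 6 - 6 = 36 - 12 ≡ 3; y = λ·(6 - 3) - 2 ≡ 2. → (3, 2)
double: tangent at (3, 2): λ = (3·3² + 0)/(2·2) ≡ 6/4. 4⁻¹ ≡ 2 (mod 7) since 4·2 = 8 ≡ 1, so λ ≡ 6·2 ≡ 5.
  x = λ² - 3 - 3 = 25 - 6 ≡ 5; y = λ·(3 - 5) - 2 ≡ 2. → (5, 2)
add Q: tangent at (5, 2): λ = (3·5² + 0)/(2·2) ≡ 5/4. 4⁻¹ ≡ 2 (mod 7) since 4·2 = 8 ≡ 1, so λ ≡ 5·2 ≡ 3.
  x = λ² - 5 - 5 = 9 - 10 ≡ 6; y = λ·(5 - 6) - 2 ≡ 2. → (6, 2)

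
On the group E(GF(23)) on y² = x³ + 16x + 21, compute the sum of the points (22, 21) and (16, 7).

(16, 16)

(22, 21) + (16, 7). λ = (7 - 21)/(16 - 22) ≡ 9/17 mod 23. 17⁻¹ ≡ 19 (mod 23), so λ ≡ 10.
  x = λ² - 22 - 16 = 100 - 38 ≡ 16; y = λ·(22 - 16) - 21 ≡ 16. → (16, 16)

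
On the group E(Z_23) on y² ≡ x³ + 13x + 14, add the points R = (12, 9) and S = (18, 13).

(19, 17)

(12, 9) + (18, 13). λ = (13 - 9)/(18 - 12) ≡ 4/6 mod 23. 6⁻¹ ≡ 4 (mod 23), so λ ≡ 16.
  x = λ² - 12 - 18 = 256 - 30 ≡ 19; y = λ·(12 - 19) - 9 ≡ 17. → (19, 17)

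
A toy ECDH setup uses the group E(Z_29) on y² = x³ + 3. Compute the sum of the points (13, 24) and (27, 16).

(13, 5)

(13, 24) + (27, 16). λ = (16 - 24)/(27 - 13) ≡ 21/14 mod 29. 14⁻¹ ≡ 27 (mod 29) since 14·27 = 378 ≡ 1, so λ ≡ 16.
  x = λ² - 13 - 27 = 256 - 40 ≡ 13; y = λ·(13 - 13) - 24 ≡ 5. → (13, 5)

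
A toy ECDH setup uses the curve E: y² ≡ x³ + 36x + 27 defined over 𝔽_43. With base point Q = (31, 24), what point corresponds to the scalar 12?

Repeated addition: build up to 12Q.
2Q: tangent at (31, 24): λ = (3·31² + 36)/(2·24) ≡ 38/5. 5⁻¹ ≡ 26 (mod 43) since 5·26 = 130 ≡ 1, so λ ≡ 38·26 ≡ 42.
  x = λ² - 31 - 31 = 1764 - 62 ≡ 25; y = λ·(31 - 25) - 24 ≡ 13. → (25, 13)
3Q: (25, 13) + (31, 24). λ = (24 - 13)/(31 - 25) ≡ 11/6 mod 43. 6⁻¹ ≡ 36 (mod 43) since 6·36 = 216 ≡ 1, so λ ≡ 9.
  x = λ² - 25 - 31 = 81 - 56 ≡ 25; y = λ·(25 - 25) - 13 ≡ 30. → (25, 30)
4Q: (25, 30) + (31, 24). λ = (24 - 30)/(31 - 25) ≡ 37/6 mod 43. 6⁻¹ ≡ 36 (mod 43), so λ ≡ 42.
  x = λ² - 25 - 31 = 1764 - 56 ≡ 31; y = λ·(25 - 31) - 30 ≡ 19. → (31, 19)
5Q: (31, 19) + (31, 24): same x and y₁ ≡ -y₂, so the sum is the point at infinity.
6Q: the point at infinity + (31, 24) = (31, 24) (identity).
7Q: tangent at (31, 24): λ = (3·31² + 36)/(2·24) ≡ 38/5. 5⁻¹ ≡ 26 (mod 43) since 5·26 = 130 ≡ 1, so λ ≡ 38·26 ≡ 42.
  x = λ² - 31 - 31 = 1764 - 62 ≡ 25; y = λ·(31 - 25) - 24 ≡ 13. → (25, 13)
8Q: (25, 13) + (31, 24). λ = (24 - 13)/(31 - 25) ≡ 11/6 mod 43. 6⁻¹ ≡ 36 (mod 43), so λ ≡ 9.
  x = λ² - 25 - 31 = 81 - 56 ≡ 25; y = λ·(25 - 25) - 13 ≡ 30. → (25, 30)
9Q: (25, 30) + (31, 24). λ = (24 - 30)/(31 - 25) ≡ 37/6 mod 43. 6⁻¹ ≡ 36 (mod 43), so λ ≡ 42.
  x = λ² - 25 - 31 = 1764 - 56 ≡ 31; y = λ·(25 - 31) - 30 ≡ 19. → (31, 19)
10Q: (31, 19) + (31, 24): same x and y₁ ≡ -y₂, so the sum is the point at infinity.
11Q: the point at infinity + (31, 24) = (31, 24) (identity).
12Q: tangent at (31, 24): λ = (3·31² + 36)/(2·24) ≡ 38/5. 5⁻¹ ≡ 26 (mod 43), so λ ≡ 38·26 ≡ 42.
  x = λ² - 31 - 31 = 1764 - 62 ≡ 25; y = λ·(31 - 25) - 24 ≡ 13. → (25, 13)

(25, 13)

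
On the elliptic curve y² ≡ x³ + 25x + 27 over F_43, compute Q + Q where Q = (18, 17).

(20, 23)

tangent at (18, 17): λ = (3·18² + 25)/(2·17) ≡ 8/34. 34⁻¹ ≡ 19 (mod 43), so λ ≡ 8·19 ≡ 23.
  x = λ² - 18 - 18 = 529 - 36 ≡ 20; y = λ·(18 - 20) - 17 ≡ 23. → (20, 23)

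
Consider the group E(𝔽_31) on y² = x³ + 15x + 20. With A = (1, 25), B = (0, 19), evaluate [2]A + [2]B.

(11, 11)

First 2A:
Repeated addition: build up to 2A.
2A: tangent at (1, 25): λ = (3·1² + 15)/(2·25) ≡ 18/19. 19⁻¹ ≡ 18 (mod 31) since 19·18 = 342 ≡ 1, so λ ≡ 18·18 ≡ 14.
  x = λ² - 1 - 1 = 196 - 2 ≡ 8; y = λ·(1 - 8) - 25 ≡ 1. → (8, 1)
2A = (8, 1).
Next 2B:
Repeated addition: build up to 2B.
2B: tangent at (0, 19): λ = (3·0² + 15)/(2·19) ≡ 15/7. 7⁻¹ ≡ 9 (mod 31), so λ ≡ 15·9 ≡ 11.
  x = λ² - 0 - 0 = 121 - 0 ≡ 28; y = λ·(0 - 28) - 19 ≡ 14. → (28, 14)
2B = (28, 14).
Finally 2A + 2B:
(8, 1) + (28, 14). λ = (14 - 1)/(28 - 8) ≡ 13/20 mod 31. 20⁻¹ ≡ 14 (mod 31) since 20·14 = 280 ≡ 1, so λ ≡ 27.
  x = λ² - 8 - 28 = 729 - 36 ≡ 11; y = λ·(8 - 11) - 1 ≡ 11. → (11, 11)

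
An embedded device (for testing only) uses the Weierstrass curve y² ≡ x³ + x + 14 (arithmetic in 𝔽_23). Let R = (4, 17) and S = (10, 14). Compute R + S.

(15, 0)

(4, 17) + (10, 14). λ = (14 - 17)/(10 - 4) ≡ 20/6 mod 23. 6⁻¹ ≡ 4 (mod 23) since 6·4 = 24 ≡ 1, so λ ≡ 11.
  x = λ² - 4 - 10 = 121 - 14 ≡ 15; y = λ·(4 - 15) - 17 ≡ 0. → (15, 0)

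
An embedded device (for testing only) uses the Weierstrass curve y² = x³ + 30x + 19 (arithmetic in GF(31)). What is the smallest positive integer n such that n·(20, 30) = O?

2P: tangent at (20, 30): λ = (3·20² + 30)/(2·30) ≡ 21/29. 29⁻¹ ≡ 15 (mod 31) since 29·15 = 435 ≡ 1, so λ ≡ 21·15 ≡ 5.
  x = λ² - 20 - 20 = 25 - 40 ≡ 16; y = λ·(20 - 16) - 30 ≡ 21. → (16, 21)
3P: (16, 21) + (20, 30). λ = (30 - 21)/(20 - 16) ≡ 9/4 mod 31. 4⁻¹ ≡ 8 (mod 31), so λ ≡ 10.
  x = λ² - 16 - 20 = 100 - 36 ≡ 2; y = λ·(16 - 2) - 21 ≡ 26. → (2, 26)
4P: (2, 26) + (20, 30). λ = (30 - 26)/(20 - 2) ≡ 4/18 mod 31. 18⁻¹ ≡ 19 (mod 31), so λ ≡ 14.
  x = λ² - 2 - 20 = 196 - 22 ≡ 19; y = λ·(2 - 19) - 26 ≡ 15. → (19, 15)
5P: (19, 15) + (20, 30). λ = (30 - 15)/(20 - 19) ≡ 15/1 mod 31. 1⁻¹ ≡ 1 (mod 31) since 1·1 = 1 ≡ 1, so λ ≡ 15.
  x = λ² - 19 - 20 = 225 - 39 ≡ 0; y = λ·(19 - 0) - 15 ≡ 22. → (0, 22)
6P: (0, 22) + (20, 30). λ = (30 - 22)/(20 - 0) ≡ 8/20 mod 31. 20⁻¹ ≡ 14 (mod 31), so λ ≡ 19.
  x = λ² - 0 - 20 = 361 - 20 ≡ 0; y = λ·(0 - 0) - 22 ≡ 9. → (0, 9)
7P: (0, 9) + (20, 30). λ = (30 - 9)/(20 - 0) ≡ 21/20 mod 31. 20⁻¹ ≡ 14 (mod 31) since 20·14 = 280 ≡ 1, so λ ≡ 15.
  x = λ² - 0 - 20 = 225 - 20 ≡ 19; y = λ·(0 - 19) - 9 ≡ 16. → (19, 16)
8P: (19, 16) + (20, 30). λ = (30 - 16)/(20 - 19) ≡ 14/1 mod 31. 1⁻¹ ≡ 1 (mod 31), so λ ≡ 14.
  x = λ² - 19 - 20 = 196 - 39 ≡ 2; y = λ·(19 - 2) - 16 ≡ 5. → (2, 5)
9P: (2, 5) + (20, 30). λ = (30 - 5)/(20 - 2) ≡ 25/18 mod 31. 18⁻¹ ≡ 19 (mod 31) since 18·19 = 342 ≡ 1, so λ ≡ 10.
  x = λ² - 2 - 20 = 100 - 22 ≡ 16; y = λ·(2 - 16) - 5 ≡ 10. → (16, 10)
10P: (16, 10) + (20, 30). λ = (30 - 10)/(20 - 16) ≡ 20/4 mod 31. 4⁻¹ ≡ 8 (mod 31) since 4·8 = 32 ≡ 1, so λ ≡ 5.
  x = λ² - 16 - 20 = 25 - 36 ≡ 20; y = λ·(16 - 20) - 10 ≡ 1. → (20, 1)
11P: (20, 1) + (20, 30): same x and y₁ ≡ -y₂, so the sum is O.
11P = O, so the order is 11.

11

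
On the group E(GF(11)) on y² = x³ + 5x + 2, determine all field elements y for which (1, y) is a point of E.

none

x³ + 5x + 2 = 8 ≡ 8 (mod 11).
8 is a non-residue mod 11; no y exists.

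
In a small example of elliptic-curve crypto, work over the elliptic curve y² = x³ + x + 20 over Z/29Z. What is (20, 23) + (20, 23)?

(19, 5)

tangent at (20, 23): λ = (3·20² + 1)/(2·23) ≡ 12/17. 17⁻¹ ≡ 12 (mod 29), so λ ≡ 12·12 ≡ 28.
  x = λ² - 20 - 20 = 784 - 40 ≡ 19; y = λ·(20 - 19) - 23 ≡ 5. → (19, 5)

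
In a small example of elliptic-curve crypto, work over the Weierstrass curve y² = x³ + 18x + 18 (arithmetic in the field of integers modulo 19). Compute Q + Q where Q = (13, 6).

tangent at (13, 6): λ = (3·13² + 18)/(2·6) ≡ 12/12. 12⁻¹ ≡ 8 (mod 19) since 12·8 = 96 ≡ 1, so λ ≡ 12·8 ≡ 1.
  x = λ² - 13 - 13 = 1 - 26 ≡ 13; y = λ·(13 - 13) - 6 ≡ 13. → (13, 13)

(13, 13)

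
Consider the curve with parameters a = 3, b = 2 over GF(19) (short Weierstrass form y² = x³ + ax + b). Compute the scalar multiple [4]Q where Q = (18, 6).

(9, 6)

Double-and-add on 4 = (100)₂. Start with Q = (18, 6) for the leading 1-bit.
double: tangent at (18, 6): λ = (3·18² + 3)/(2·6) ≡ 6/12. 12⁻¹ ≡ 8 (mod 19) since 12·8 = 96 ≡ 1, so λ ≡ 6·8 ≡ 10.
  x = λ² - 18 - 18 = 100 - 36 ≡ 7; y = λ·(18 - 7) - 6 ≡ 9. → (7, 9)
double: tangent at (7, 9): λ = (3·7² + 3)/(2·9) ≡ 17/18. 18⁻¹ ≡ 18 (mod 19) since 18·18 = 324 ≡ 1, so λ ≡ 17·18 ≡ 2.
  x = λ² - 7 - 7 = 4 - 14 ≡ 9; y = λ·(7 - 9) - 9 ≡ 6. → (9, 6)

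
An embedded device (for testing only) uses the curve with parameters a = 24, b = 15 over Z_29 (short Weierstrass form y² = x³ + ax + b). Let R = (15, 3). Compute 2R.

tangent at (15, 3): λ = (3·15² + 24)/(2·3) ≡ 3/6. 6⁻¹ ≡ 5 (mod 29) since 6·5 = 30 ≡ 1, so λ ≡ 3·5 ≡ 15.
  x = λ² - 15 - 15 = 225 - 30 ≡ 21; y = λ·(15 - 21) - 3 ≡ 23. → (21, 23)

(21, 23)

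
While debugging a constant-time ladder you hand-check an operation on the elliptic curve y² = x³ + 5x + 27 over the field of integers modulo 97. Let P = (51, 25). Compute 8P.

Repeated addition: build up to 8P.
2P: tangent at (51, 25): λ = (3·51² + 5)/(2·25) ≡ 48/50. 50⁻¹ ≡ 33 (mod 97), so λ ≡ 48·33 ≡ 32.
  x = λ² - 51 - 51 = 1024 - 102 ≡ 49; y = λ·(51 - 49) - 25 ≡ 39. → (49, 39)
3P: (49, 39) + (51, 25). λ = (25 - 39)/(51 - 49) ≡ 83/2 mod 97. 2⁻¹ ≡ 49 (mod 97) since 2·49 = 98 ≡ 1, so λ ≡ 90.
  x = λ² - 49 - 51 = 8100 - 100 ≡ 46; y = λ·(49 - 46) - 39 ≡ 37. → (46, 37)
4P: (46, 37) + (51, 25). λ = (25 - 37)/(51 - 46) ≡ 85/5 mod 97. 5⁻¹ ≡ 39 (mod 97) since 5·39 = 195 ≡ 1, so λ ≡ 17.
  x = λ² - 46 - 51 = 289 - 97 ≡ 95; y = λ·(46 - 95) - 37 ≡ 3. → (95, 3)
5P: (95, 3) + (51, 25). λ = (25 - 3)/(51 - 95) ≡ 22/53 mod 97. 53⁻¹ ≡ 11 (mod 97), so λ ≡ 48.
  x = λ² - 95 - 51 = 2304 - 146 ≡ 24; y = λ·(95 - 24) - 3 ≡ 10. → (24, 10)
6P: (24, 10) + (51, 25). λ = (25 - 10)/(51 - 24) ≡ 15/27 mod 97. 27⁻¹ ≡ 18 (mod 97), so λ ≡ 76.
  x = λ² - 24 - 51 = 5776 - 75 ≡ 75; y = λ·(24 - 75) - 10 ≡ 91. → (75, 91)
7P: (75, 91) + (51, 25). λ = (25 - 91)/(51 - 75) ≡ 31/73 mod 97. 73⁻¹ ≡ 4 (mod 97) since 73·4 = 292 ≡ 1, so λ ≡ 27.
  x = λ² - 75 - 51 = 729 - 126 ≡ 21; y = λ·(75 - 21) - 91 ≡ 9. → (21, 9)
8P: (21, 9) + (51, 25). λ = (25 - 9)/(51 - 21) ≡ 16/30 mod 97. 30⁻¹ ≡ 55 (mod 97), so λ ≡ 7.
  x = λ² - 21 - 51 = 49 - 72 ≡ 74; y = λ·(21 - 74) - 9 ≡ 8. → (74, 8)

(74, 8)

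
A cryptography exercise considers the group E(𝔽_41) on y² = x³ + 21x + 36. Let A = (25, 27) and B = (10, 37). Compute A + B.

(25, 27) + (10, 37). λ = (37 - 27)/(10 - 25) ≡ 10/26 mod 41. 26⁻¹ ≡ 30 (mod 41), so λ ≡ 13.
  x = λ² - 25 - 10 = 169 - 35 ≡ 11; y = λ·(25 - 11) - 27 ≡ 32. → (11, 32)

(11, 32)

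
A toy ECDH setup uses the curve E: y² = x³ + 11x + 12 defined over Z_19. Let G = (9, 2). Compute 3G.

Repeated addition: build up to 3G.
2G: tangent at (9, 2): λ = (3·9² + 11)/(2·2) ≡ 7/4. 4⁻¹ ≡ 5 (mod 19), so λ ≡ 7·5 ≡ 16.
  x = λ² - 9 - 9 = 256 - 18 ≡ 10; y = λ·(9 - 10) - 2 ≡ 1. → (10, 1)
3G: (10, 1) + (9, 2). λ = (2 - 1)/(9 - 10) ≡ 1/18 mod 19. 18⁻¹ ≡ 18 (mod 19) since 18·18 = 324 ≡ 1, so λ ≡ 18.
  x = λ² - 10 - 9 = 324 - 19 ≡ 1; y = λ·(10 - 1) - 1 ≡ 9. → (1, 9)

(1, 9)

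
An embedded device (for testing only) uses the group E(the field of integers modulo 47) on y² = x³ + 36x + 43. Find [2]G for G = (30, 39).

(41, 9)

tangent at (30, 39): λ = (3·30² + 36)/(2·39) ≡ 10/31. 31⁻¹ ≡ 44 (mod 47), so λ ≡ 10·44 ≡ 17.
  x = λ² - 30 - 30 = 289 - 60 ≡ 41; y = λ·(30 - 41) - 39 ≡ 9. → (41, 9)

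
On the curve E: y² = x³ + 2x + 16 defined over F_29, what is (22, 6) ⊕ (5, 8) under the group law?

(22, 6) + (5, 8). λ = (8 - 6)/(5 - 22) ≡ 2/12 mod 29. 12⁻¹ ≡ 17 (mod 29) since 12·17 = 204 ≡ 1, so λ ≡ 5.
  x = λ² - 22 - 5 = 25 - 27 ≡ 27; y = λ·(22 - 27) - 6 ≡ 27. → (27, 27)

(27, 27)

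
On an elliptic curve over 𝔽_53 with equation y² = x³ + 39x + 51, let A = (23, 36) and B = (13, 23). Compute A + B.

(23, 36) + (13, 23). λ = (23 - 36)/(13 - 23) ≡ 40/43 mod 53. 43⁻¹ ≡ 37 (mod 53) since 43·37 = 1591 ≡ 1, so λ ≡ 49.
  x = λ² - 23 - 13 = 2401 - 36 ≡ 33; y = λ·(23 - 33) - 36 ≡ 4. → (33, 4)

(33, 4)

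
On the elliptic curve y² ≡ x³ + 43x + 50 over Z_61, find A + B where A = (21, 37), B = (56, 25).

(21, 37) + (56, 25). λ = (25 - 37)/(56 - 21) ≡ 49/35 mod 61. 35⁻¹ ≡ 7 (mod 61) since 35·7 = 245 ≡ 1, so λ ≡ 38.
  x = λ² - 21 - 56 = 1444 - 77 ≡ 25; y = λ·(21 - 25) - 37 ≡ 55. → (25, 55)

(25, 55)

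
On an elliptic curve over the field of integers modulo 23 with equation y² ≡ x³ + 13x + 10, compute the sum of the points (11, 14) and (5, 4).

(20, 17)

(11, 14) + (5, 4). λ = (4 - 14)/(5 - 11) ≡ 13/17 mod 23. 17⁻¹ ≡ 19 (mod 23), so λ ≡ 17.
  x = λ² - 11 - 5 = 289 - 16 ≡ 20; y = λ·(11 - 20) - 14 ≡ 17. → (20, 17)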